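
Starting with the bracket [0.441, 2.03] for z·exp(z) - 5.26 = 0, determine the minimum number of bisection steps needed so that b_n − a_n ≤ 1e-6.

21

Initial width b − a = 2.03 − 0.441 = 1.589000.
After n steps the width is (b−a)/2^n; need (b−a)/2^n ≤ 1e-6.
So n ≥ log₂(1.589000/1e-6) = log₂(1589000.0000) ≈ 20.5997.
Hence n = 21.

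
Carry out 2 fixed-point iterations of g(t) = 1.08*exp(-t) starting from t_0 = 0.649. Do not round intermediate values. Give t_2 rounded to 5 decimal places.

t_1 = g(0.649000) = 0.564374
t_2 = g(0.564374) = 0.614214

0.61421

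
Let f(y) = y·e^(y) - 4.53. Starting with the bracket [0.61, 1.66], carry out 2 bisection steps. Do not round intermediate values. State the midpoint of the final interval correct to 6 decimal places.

f(0.610000) = -3.407337, f(1.660000) = 4.200456 (opposite signs)
step 1: m = 1.135000, f(m) = -0.998818 < 0 → root in [1.135000, 1.660000]
step 2: m = 1.397500, f(m) = 1.122992 > 0 → root in [1.135000, 1.397500]
Midpoint of [1.135000, 1.397500] = 1.266250

1.266250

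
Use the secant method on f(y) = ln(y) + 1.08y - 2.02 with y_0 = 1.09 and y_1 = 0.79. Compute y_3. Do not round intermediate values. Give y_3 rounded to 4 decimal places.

Secant update: y_(k+1) = y_k − f(y_k)·(y_k − y_(k-1))/(f(y_k) − f(y_(k-1))).
f(y_0) = -0.756622, f(y_1) = -1.402522
y_2 = 0.790000 - (-1.402522)·(0.790000 - 1.090000)/(-1.402522 - (-0.756622)) = 1.441427; f(y_2) = -0.097625
y_3 = 1.441427 - (-0.097625)·(1.441427 - 0.790000)/(-0.097625 - (-1.402522)) = 1.490163; f(y_3) = -0.011738

1.4902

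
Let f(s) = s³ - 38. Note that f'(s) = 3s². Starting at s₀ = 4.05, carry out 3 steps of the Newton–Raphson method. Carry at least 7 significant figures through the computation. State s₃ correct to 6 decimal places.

s_0 = 4.050000: f = 28.430125, f' = 49.207500 → s_1 = 4.050000 - (28.430125)/(49.207500) = 3.472240
s_1 = 3.472240: f = 3.862890, f' = 36.169352 → s_2 = 3.472240 - (3.862890)/(36.169352) = 3.365440
s_2 = 3.365440: f = 0.117598, f' = 33.978557 → s_3 = 3.365440 - (0.117598)/(33.978557) = 3.361979

3.361979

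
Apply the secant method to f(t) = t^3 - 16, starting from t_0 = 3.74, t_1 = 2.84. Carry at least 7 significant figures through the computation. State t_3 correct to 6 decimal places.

2.532241

Secant update: t_(k+1) = t_k − f(t_k)·(t_k − t_(k-1))/(f(t_k) − f(t_(k-1))).
f(t_0) = 36.313624, f(t_1) = 6.906304
t_2 = 2.840000 - (6.906304)·(2.840000 - 3.740000)/(6.906304 - (36.313624)) = 2.628635; f(t_2) = 2.163140
t_3 = 2.628635 - (2.163140)·(2.628635 - 2.840000)/(2.163140 - (6.906304)) = 2.532241; f(t_3) = 0.237354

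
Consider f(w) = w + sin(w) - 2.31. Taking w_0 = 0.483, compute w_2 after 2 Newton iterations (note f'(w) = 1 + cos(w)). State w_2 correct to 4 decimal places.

1.3311

w_0 = 0.483000: f = -1.362562, f' = 1.885606 → w_1 = 0.483000 - (-1.362562)/(1.885606) = 1.205612
w_1 = 1.205612: f = -0.170330, f' = 1.357121 → w_2 = 1.205612 - (-0.170330)/(1.357121) = 1.331120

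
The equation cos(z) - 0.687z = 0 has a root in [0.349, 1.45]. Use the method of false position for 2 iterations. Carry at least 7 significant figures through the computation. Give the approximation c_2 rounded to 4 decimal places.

f(0.349000) = 0.699952, f(1.450000) = -0.875647
step 1: c = 0.838114, f(c) = 0.093082 > 0 → new bracket [0.838114, 1.450000]
step 2: c = 0.896908, f(c) = 0.007853 > 0 → new bracket [0.896908, 1.450000]

0.8969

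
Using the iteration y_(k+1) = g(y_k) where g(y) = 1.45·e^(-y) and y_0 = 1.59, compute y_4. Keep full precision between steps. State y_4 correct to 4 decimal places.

y_1 = g(1.590000) = 0.295692
y_2 = g(0.295692) = 1.078824
y_3 = g(1.078824) = 0.492993
y_4 = g(0.492993) = 0.885654

0.8857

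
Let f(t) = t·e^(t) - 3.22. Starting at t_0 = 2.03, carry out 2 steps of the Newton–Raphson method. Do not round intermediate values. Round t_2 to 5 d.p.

1.18722

Newton update: t ← t − f(t)/f'(t).
f'(t) = (t + 1)·e^(t)
t_0 = 2.030000: f = 12.236595, f' = 23.070682 → t_1 = 2.030000 - (12.236595)/(23.070682) = 1.499604
t_1 = 1.499604: f = 3.498099, f' = 11.198014 → t_2 = 1.499604 - (3.498099)/(11.198014) = 1.187218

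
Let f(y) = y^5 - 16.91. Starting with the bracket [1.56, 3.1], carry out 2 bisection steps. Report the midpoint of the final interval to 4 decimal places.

1.7525

f(1.560000) = -7.671042, f(3.100000) = 269.381510 (opposite signs)
step 1: m = 2.330000, f(m) = 51.761986 > 0 → root in [1.560000, 2.330000]
step 2: m = 1.945000, f(m) = 10.925436 > 0 → root in [1.560000, 1.945000]
Midpoint of [1.560000, 1.945000] = 1.752500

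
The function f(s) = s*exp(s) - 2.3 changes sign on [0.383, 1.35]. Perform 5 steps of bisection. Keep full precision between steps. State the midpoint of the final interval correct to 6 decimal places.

0.911828

f(0.383000) = -1.738262, f(1.350000) = 2.907524 (opposite signs)
step 1: m = 0.866500, f(m) = -0.238968 < 0 → root in [0.866500, 1.350000]
step 2: m = 1.108250, f(m) = 1.056948 > 0 → root in [0.866500, 1.108250]
step 3: m = 0.987375, f(m) = 0.350291 > 0 → root in [0.866500, 0.987375]
step 4: m = 0.926937, f(m) = 0.042148 > 0 → root in [0.866500, 0.926937]
step 5: m = 0.896719, f(m) = -0.101653 < 0 → root in [0.896719, 0.926937]
Midpoint of [0.896719, 0.926937] = 0.911828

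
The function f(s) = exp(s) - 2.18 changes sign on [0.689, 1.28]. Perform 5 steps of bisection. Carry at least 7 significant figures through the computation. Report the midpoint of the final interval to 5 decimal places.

f(0.689000) = -0.188277, f(1.280000) = 1.416640 (opposite signs)
step 1: m = 0.984500, f(m) = 0.496473 > 0 → root in [0.689000, 0.984500]
step 2: m = 0.836750, f(m) = 0.128851 > 0 → root in [0.689000, 0.836750]
step 3: m = 0.762875, f(m) = -0.035567 < 0 → root in [0.762875, 0.836750]
step 4: m = 0.799812, f(m) = 0.045124 > 0 → root in [0.762875, 0.799812]
step 5: m = 0.781344, f(m) = 0.004406 > 0 → root in [0.762875, 0.781344]
Midpoint of [0.762875, 0.781344] = 0.772109

0.77211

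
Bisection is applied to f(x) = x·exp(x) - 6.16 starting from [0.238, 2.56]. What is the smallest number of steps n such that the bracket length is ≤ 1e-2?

8

Initial width b − a = 2.56 − 0.238 = 2.322000.
After n steps the width is (b−a)/2^n; need (b−a)/2^n ≤ 1e-2.
So n ≥ log₂(2.322000/1e-2) = log₂(232.2000) ≈ 7.8592.
Hence n = 8.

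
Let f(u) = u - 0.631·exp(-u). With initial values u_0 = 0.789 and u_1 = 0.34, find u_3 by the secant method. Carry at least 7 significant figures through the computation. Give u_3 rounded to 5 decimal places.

f(u_0) = 0.502337, f(u_1) = -0.109127
u_2 = 0.340000 - (-0.109127)·(0.340000 - 0.789000)/(-0.109127 - (0.502337)) = 0.420132; f(u_2) = 0.005591
u_3 = 0.420132 - (0.005591)·(0.420132 - 0.340000)/(0.005591 - (-0.109127)) = 0.416227; f(u_3) = 0.000063

0.41623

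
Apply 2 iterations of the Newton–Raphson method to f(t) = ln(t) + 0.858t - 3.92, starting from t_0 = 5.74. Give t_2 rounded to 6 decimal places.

3.208810

Newton update: t ← t − f(t)/f'(t).
f'(t) = 1/t + 0.858
t_0 = 5.740000: f = 2.752379, f' = 1.032216 → t_1 = 5.740000 - (2.752379)/(1.032216) = 3.073524
t_1 = 3.073524: f = -0.160092, f' = 1.183359 → t_2 = 3.073524 - (-0.160092)/(1.183359) = 3.208810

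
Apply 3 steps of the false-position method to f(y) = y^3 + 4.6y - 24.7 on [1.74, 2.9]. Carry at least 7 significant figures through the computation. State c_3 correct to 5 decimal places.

f(1.740000) = -11.427976, f(2.900000) = 13.029000
step 1: c = 2.282032, f(c) = -2.318593 < 0 → new bracket [2.282032, 2.900000]
step 2: c = 2.375389, f(c) = -0.370136 < 0 → new bracket [2.375389, 2.900000]
step 3: c = 2.389881, f(c) = -0.056666 < 0 → new bracket [2.389881, 2.900000]

2.38988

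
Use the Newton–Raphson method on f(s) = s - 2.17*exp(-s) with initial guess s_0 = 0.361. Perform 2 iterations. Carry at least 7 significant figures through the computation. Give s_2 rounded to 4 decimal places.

f'(s) = 1 + 2.17*exp(-s)
s_0 = 0.361000: f = -1.151444, f' = 2.512444 → s_1 = 0.361000 - (-1.151444)/(2.512444) = 0.819296
s_1 = 0.819296: f = -0.137113, f' = 1.956409 → s_2 = 0.819296 - (-0.137113)/(1.956409) = 0.889380

0.8894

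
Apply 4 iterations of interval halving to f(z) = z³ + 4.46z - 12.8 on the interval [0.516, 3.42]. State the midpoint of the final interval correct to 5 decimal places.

f(0.516000) = -10.361252, f(3.420000) = 42.454888 (opposite signs)
step 1: m = 1.968000, f(m) = 3.599391 > 0 → root in [0.516000, 1.968000]
step 2: m = 1.242000, f(m) = -5.344816 < 0 → root in [1.242000, 1.968000]
step 3: m = 1.605000, f(m) = -1.507180 < 0 → root in [1.605000, 1.968000]
step 4: m = 1.786500, f(m) = 0.869552 > 0 → root in [1.605000, 1.786500]
Midpoint of [1.605000, 1.786500] = 1.695750

1.69575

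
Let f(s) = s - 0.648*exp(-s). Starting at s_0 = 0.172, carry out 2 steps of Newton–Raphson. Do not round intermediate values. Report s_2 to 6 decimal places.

0.424031

f'(s) = 1 + 0.648*exp(-s)
s_0 = 0.172000: f = -0.373603, f' = 1.545603 → s_1 = 0.172000 - (-0.373603)/(1.545603) = 0.413720
s_1 = 0.413720: f = -0.014729, f' = 1.428449 → s_2 = 0.413720 - (-0.014729)/(1.428449) = 0.424031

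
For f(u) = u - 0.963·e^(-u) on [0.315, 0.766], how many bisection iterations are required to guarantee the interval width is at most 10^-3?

Initial width b − a = 0.766 − 0.315 = 0.451000.
After n steps the width is (b−a)/2^n; need (b−a)/2^n ≤ 10^-3.
So n ≥ log₂(0.451000/10^-3) = log₂(451.0000) ≈ 8.8170.
Hence n = 9.

9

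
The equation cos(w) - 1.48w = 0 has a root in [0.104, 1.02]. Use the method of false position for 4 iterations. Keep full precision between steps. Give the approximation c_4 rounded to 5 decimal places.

f(0.104000) = 0.840677, f(1.020000) = -0.986234
step 1: c = 0.525509, f(c) = 0.087315 > 0 → new bracket [0.525509, 1.020000]
step 2: c = 0.565728, f(c) = 0.006922 > 0 → new bracket [0.565728, 1.020000]
step 3: c = 0.568894, f(c) = 0.000535 > 0 → new bracket [0.568894, 1.020000]
step 4: c = 0.569138, f(c) = 0.000041 > 0 → new bracket [0.569138, 1.020000]

0.56914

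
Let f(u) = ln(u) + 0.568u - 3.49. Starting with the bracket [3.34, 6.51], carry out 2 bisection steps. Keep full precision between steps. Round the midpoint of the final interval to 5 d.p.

f(3.340000) = -0.386909, f(6.510000) = 2.081019 (opposite signs)
step 1: m = 4.925000, f(m) = 0.901724 > 0 → root in [3.340000, 4.925000]
step 2: m = 4.132500, f(m) = 0.276143 > 0 → root in [3.340000, 4.132500]
Midpoint of [3.340000, 4.132500] = 3.736250

3.73625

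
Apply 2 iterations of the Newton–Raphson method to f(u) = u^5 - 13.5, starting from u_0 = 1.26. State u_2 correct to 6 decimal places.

Newton update: u ← u − f(u)/f'(u).
f'(u) = 5u^4
u_0 = 1.260000: f = -10.324203, f' = 12.602369 → u_1 = 1.260000 - (-10.324203)/(12.602369) = 2.079227
u_1 = 2.079227: f = 25.360619, f' = 93.449672 → u_2 = 2.079227 - (25.360619)/(93.449672) = 1.807845

1.807845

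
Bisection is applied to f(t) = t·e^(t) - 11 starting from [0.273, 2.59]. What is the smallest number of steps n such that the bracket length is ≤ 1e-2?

8

Initial width b − a = 2.59 − 0.273 = 2.317000.
After n steps the width is (b−a)/2^n; need (b−a)/2^n ≤ 1e-2.
So n ≥ log₂(2.317000/1e-2) = log₂(231.7000) ≈ 7.8561.
Hence n = 8.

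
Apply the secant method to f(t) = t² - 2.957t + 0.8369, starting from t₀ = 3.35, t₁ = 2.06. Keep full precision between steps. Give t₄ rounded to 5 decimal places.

f(t_0) = 2.153450, f(t_1) = -1.010920
t_2 = 2.060000 - (-1.010920)·(2.060000 - 3.350000)/(-1.010920 - (2.153450)) = 2.472116; f(t_2) = -0.361790
t_3 = 2.472116 - (-0.361790)·(2.472116 - 2.060000)/(-0.361790 - (-1.010920)) = 2.701807; f(t_3) = 0.147417
t_4 = 2.701807 - (0.147417)·(2.701807 - 2.472116)/(0.147417 - (-0.361790)) = 2.635310; f(t_4) = -0.010852

2.63531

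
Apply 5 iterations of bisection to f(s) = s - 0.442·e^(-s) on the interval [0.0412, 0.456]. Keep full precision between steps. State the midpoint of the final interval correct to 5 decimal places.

0.31989

f(0.041200) = -0.382960, f(0.456000) = 0.175854 (opposite signs)
step 1: m = 0.248600, f(m) = -0.096112 < 0 → root in [0.248600, 0.456000]
step 2: m = 0.352300, f(m) = 0.041543 > 0 → root in [0.248600, 0.352300]
step 3: m = 0.300450, f(m) = -0.026844 < 0 → root in [0.300450, 0.352300]
step 4: m = 0.326375, f(m) = 0.007457 > 0 → root in [0.300450, 0.326375]
step 5: m = 0.313412, f(m) = -0.009667 < 0 → root in [0.313412, 0.326375]
Midpoint of [0.313412, 0.326375] = 0.319894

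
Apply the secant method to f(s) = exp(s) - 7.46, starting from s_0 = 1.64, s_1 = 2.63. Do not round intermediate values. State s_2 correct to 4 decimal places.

Secant update: s_(k+1) = s_k − f(s_k)·(s_k − s_(k-1))/(f(s_k) − f(s_(k-1))).
f(s_0) = -2.304830, f(s_1) = 6.413770
s_2 = 2.630000 - (6.413770)·(2.630000 - 1.640000)/(6.413770 - (-2.304830)) = 1.901714; f(s_2) = -0.762634

1.9017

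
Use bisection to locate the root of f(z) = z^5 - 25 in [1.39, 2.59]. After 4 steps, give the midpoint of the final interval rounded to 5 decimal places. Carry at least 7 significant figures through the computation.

1.87750

f(1.390000) = -19.811116, f(2.590000) = 91.546389 (opposite signs)
step 1: m = 1.990000, f(m) = 6.207960 > 0 → root in [1.390000, 1.990000]
step 2: m = 1.690000, f(m) = -11.214151 < 0 → root in [1.690000, 1.990000]
step 3: m = 1.840000, f(m) = -3.909391 < 0 → root in [1.840000, 1.990000]
step 4: m = 1.915000, f(m) = 0.753953 > 0 → root in [1.840000, 1.915000]
Midpoint of [1.840000, 1.915000] = 1.877500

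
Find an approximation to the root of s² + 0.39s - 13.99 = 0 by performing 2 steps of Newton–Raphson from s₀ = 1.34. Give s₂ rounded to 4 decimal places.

f'(s) = 2s + 0.39
s_0 = 1.340000: f = -11.671800, f' = 3.070000 → s_1 = 1.340000 - (-11.671800)/(3.070000) = 5.141889
s_1 = 5.141889: f = 14.454362, f' = 10.673779 → s_2 = 5.141889 - (14.454362)/(10.673779) = 3.787696

3.7877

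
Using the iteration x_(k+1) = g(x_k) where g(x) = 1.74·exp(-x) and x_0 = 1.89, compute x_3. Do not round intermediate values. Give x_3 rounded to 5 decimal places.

x_1 = g(1.890000) = 0.262865
x_2 = g(0.262865) = 1.337792
x_3 = g(1.337792) = 0.456619

0.45662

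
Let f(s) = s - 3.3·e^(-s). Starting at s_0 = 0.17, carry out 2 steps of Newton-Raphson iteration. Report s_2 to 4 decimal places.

f'(s) = 1 + 3.3·e^(-s)
s_0 = 0.170000: f = -2.614094, f' = 3.784094 → s_1 = 0.170000 - (-2.614094)/(3.784094) = 0.860811
s_1 = 0.860811: f = -0.534492, f' = 2.395303 → s_2 = 0.860811 - (-0.534492)/(2.395303) = 1.083953

1.0840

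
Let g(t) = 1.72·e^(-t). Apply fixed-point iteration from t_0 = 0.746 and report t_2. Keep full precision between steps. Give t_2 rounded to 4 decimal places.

t_1 = g(0.746000) = 0.815727
t_2 = g(0.815727) = 0.760786

0.7608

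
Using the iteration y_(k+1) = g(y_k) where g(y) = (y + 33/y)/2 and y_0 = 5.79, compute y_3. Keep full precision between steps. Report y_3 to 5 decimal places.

y_1 = g(5.790000) = 5.744741
y_2 = g(5.744741) = 5.744563
y_3 = g(5.744563) = 5.744563

5.74456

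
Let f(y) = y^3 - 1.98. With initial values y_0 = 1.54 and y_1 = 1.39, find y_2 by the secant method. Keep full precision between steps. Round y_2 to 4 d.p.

1.2805

f(y_0) = 1.672264, f(y_1) = 0.705619
y_2 = 1.390000 - (0.705619)·(1.390000 - 1.540000)/(0.705619 - (1.672264)) = 1.280505; f(y_2) = 0.119635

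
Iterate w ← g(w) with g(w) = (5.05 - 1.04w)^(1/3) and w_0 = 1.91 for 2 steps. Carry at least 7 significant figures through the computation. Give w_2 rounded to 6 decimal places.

1.523990

w_1 = g(1.910000) = 1.452370
w_2 = g(1.452370) = 1.523990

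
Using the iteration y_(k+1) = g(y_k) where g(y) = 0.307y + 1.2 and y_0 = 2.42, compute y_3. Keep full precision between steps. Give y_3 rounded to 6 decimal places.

1.751520

y_1 = g(2.420000) = 1.942940
y_2 = g(1.942940) = 1.796483
y_3 = g(1.796483) = 1.751520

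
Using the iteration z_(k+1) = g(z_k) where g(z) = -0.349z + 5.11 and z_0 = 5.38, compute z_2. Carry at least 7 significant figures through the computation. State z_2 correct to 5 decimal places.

z_1 = g(5.380000) = 3.232380
z_2 = g(3.232380) = 3.981899

3.98190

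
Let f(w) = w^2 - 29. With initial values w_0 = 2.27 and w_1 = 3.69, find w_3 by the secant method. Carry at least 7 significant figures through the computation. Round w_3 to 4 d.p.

5.2344

f(w_0) = -23.847100, f(w_1) = -15.383900
w_2 = 3.690000 - (-15.383900)·(3.690000 - 2.270000)/(-15.383900 - (-23.847100)) = 6.271191; f(w_2) = 10.327840
w_3 = 6.271191 - (10.327840)·(6.271191 - 3.690000)/(10.327840 - (-15.383900)) = 5.234384; f(w_3) = -1.601229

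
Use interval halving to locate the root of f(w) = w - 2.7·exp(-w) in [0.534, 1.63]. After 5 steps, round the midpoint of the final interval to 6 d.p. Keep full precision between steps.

f(0.534000) = -1.048889, f(1.630000) = 1.100990 (opposite signs)
step 1: m = 1.082000, f(m) = 0.166924 > 0 → root in [0.534000, 1.082000]
step 2: m = 0.808000, f(m) = -0.395521 < 0 → root in [0.808000, 1.082000]
step 3: m = 0.945000, f(m) = -0.104435 < 0 → root in [0.945000, 1.082000]
step 4: m = 1.013500, f(m) = 0.033545 > 0 → root in [0.945000, 1.013500]
step 5: m = 0.979250, f(m) = -0.034850 < 0 → root in [0.979250, 1.013500]
Midpoint of [0.979250, 1.013500] = 0.996375

0.996375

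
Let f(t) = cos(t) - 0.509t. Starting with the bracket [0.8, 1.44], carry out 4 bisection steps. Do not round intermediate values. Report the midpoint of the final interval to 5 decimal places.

f(0.800000) = 0.289507, f(1.440000) = -0.602536 (opposite signs)
step 1: m = 1.120000, f(m) = -0.134398 < 0 → root in [0.800000, 1.120000]
step 2: m = 0.960000, f(m) = 0.084880 > 0 → root in [0.960000, 1.120000]
step 3: m = 1.040000, f(m) = -0.023140 < 0 → root in [0.960000, 1.040000]
step 4: m = 1.000000, f(m) = 0.031302 > 0 → root in [1.000000, 1.040000]
Midpoint of [1.000000, 1.040000] = 1.020000

1.02000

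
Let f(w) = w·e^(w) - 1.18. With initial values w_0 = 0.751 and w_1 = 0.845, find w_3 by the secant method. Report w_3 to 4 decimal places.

f(w_0) = 0.411458, f(w_1) = 0.787141
w_2 = 0.845000 - (0.787141)·(0.845000 - 0.751000)/(0.787141 - (0.411458)) = 0.648049; f(w_2) = 0.058945
w_3 = 0.648049 - (0.058945)·(0.648049 - 0.845000)/(0.058945 - (0.787141)) = 0.632107; f(w_3) = 0.009353

0.6321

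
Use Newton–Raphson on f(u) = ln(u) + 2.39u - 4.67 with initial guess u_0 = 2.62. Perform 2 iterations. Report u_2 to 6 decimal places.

1.725638

f'(u) = 1/u + 2.39
u_0 = 2.620000: f = 2.554974, f' = 2.771679 → u_1 = 2.620000 - (2.554974)/(2.771679) = 1.698185
u_1 = 1.698185: f = -0.081776, f' = 2.978864 → u_2 = 1.698185 - (-0.081776)/(2.978864) = 1.725638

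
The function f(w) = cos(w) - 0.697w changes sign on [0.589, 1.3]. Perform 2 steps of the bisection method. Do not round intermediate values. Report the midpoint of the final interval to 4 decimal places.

0.8556

f(0.589000) = 0.420964, f(1.300000) = -0.638601 (opposite signs)
step 1: m = 0.944500, f(m) = -0.072168 < 0 → root in [0.589000, 0.944500]
step 2: m = 0.766750, f(m) = 0.185745 > 0 → root in [0.766750, 0.944500]
Midpoint of [0.766750, 0.944500] = 0.855625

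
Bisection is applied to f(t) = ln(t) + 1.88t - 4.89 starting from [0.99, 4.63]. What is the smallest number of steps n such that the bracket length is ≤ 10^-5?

19

Initial width b − a = 4.63 − 0.99 = 3.640000.
After n steps the width is (b−a)/2^n; need (b−a)/2^n ≤ 10^-5.
So n ≥ log₂(3.640000/10^-5) = log₂(364000.0000) ≈ 18.4736.
Hence n = 19.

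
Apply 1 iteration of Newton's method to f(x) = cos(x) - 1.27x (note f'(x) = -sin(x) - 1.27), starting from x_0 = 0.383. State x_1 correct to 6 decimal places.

0.651380

x_0 = 0.383000: f = 0.441138, f' = -1.643705 → x_1 = 0.383000 - (0.441138)/(-1.643705) = 0.651380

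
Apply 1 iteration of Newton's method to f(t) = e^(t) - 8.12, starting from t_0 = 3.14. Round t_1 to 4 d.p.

2.4915

f'(t) = e^(t)
t_0 = 3.140000: f = 14.983867, f' = 23.103867 → t_1 = 3.140000 - (14.983867)/(23.103867) = 2.491456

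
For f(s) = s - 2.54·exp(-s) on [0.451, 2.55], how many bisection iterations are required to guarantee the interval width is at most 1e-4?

Initial width b − a = 2.55 − 0.451 = 2.099000.
After n steps the width is (b−a)/2^n; need (b−a)/2^n ≤ 1e-4.
So n ≥ log₂(2.099000/1e-4) = log₂(20990.0000) ≈ 14.3574.
Hence n = 15.

15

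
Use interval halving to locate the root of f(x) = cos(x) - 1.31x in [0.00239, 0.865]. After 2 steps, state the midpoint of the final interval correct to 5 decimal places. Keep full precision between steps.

0.54152

f(0.002390) = 0.996866, f(0.865000) = -0.484510 (opposite signs)
step 1: m = 0.433695, f(m) = 0.339279 > 0 → root in [0.433695, 0.865000]
step 2: m = 0.649347, f(m) = -0.054167 < 0 → root in [0.433695, 0.649347]
Midpoint of [0.433695, 0.649347] = 0.541521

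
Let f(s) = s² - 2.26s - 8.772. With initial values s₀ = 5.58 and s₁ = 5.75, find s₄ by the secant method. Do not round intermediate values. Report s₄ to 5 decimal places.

4.30115

f(s_0) = 9.753600, f(s_1) = 11.295500
s_2 = 5.750000 - (11.295500)·(5.750000 - 5.580000)/(11.295500 - (9.753600)) = 4.504631; f(s_2) = 1.339232
s_3 = 4.504631 - (1.339232)·(4.504631 - 5.750000)/(1.339232 - (11.295500)) = 4.337114; f(s_3) = 0.236682
s_4 = 4.337114 - (0.236682)·(4.337114 - 4.504631)/(0.236682 - (1.339232)) = 4.301154; f(s_4) = 0.007317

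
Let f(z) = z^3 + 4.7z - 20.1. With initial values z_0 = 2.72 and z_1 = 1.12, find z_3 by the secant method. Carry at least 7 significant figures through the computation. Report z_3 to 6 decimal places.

f(z_0) = 12.807648, f(z_1) = -13.431072
z_2 = 1.120000 - (-13.431072)·(1.120000 - 2.720000)/(-13.431072 - (12.807648)) = 1.939008; f(z_2) = -3.696477
z_3 = 1.939008 - (-3.696477)·(1.939008 - 1.120000)/(-3.696477 - (-13.431072)) = 2.250006; f(z_3) = 1.865747

2.250006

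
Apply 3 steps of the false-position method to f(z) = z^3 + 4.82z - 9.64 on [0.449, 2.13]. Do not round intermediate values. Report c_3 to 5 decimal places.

1.39700

f(0.449000) = -7.385301, f(2.130000) = 10.290197
step 1: c = 1.151367, f(c) = -2.564104 < 0 → new bracket [1.151367, 2.130000]
step 2: c = 1.346579, f(c) = -0.707767 < 0 → new bracket [1.346579, 2.130000]
step 3: c = 1.396996, f(c) = -0.180105 < 0 → new bracket [1.396996, 2.130000]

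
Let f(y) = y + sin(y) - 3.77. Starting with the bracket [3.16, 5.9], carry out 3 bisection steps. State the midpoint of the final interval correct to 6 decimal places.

4.701250

f(3.160000) = -0.628406, f(5.900000) = 1.756123 (opposite signs)
step 1: m = 4.530000, f(m) = -0.223413 < 0 → root in [4.530000, 5.900000]
step 2: m = 5.215000, f(m) = 0.568672 > 0 → root in [4.530000, 5.215000]
step 3: m = 4.872500, f(m) = 0.115290 > 0 → root in [4.530000, 4.872500]
Midpoint of [4.530000, 4.872500] = 4.701250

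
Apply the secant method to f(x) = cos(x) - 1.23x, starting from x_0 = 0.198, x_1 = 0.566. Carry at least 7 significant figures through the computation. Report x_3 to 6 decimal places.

0.647949

f(x_0) = 0.736922, f(x_1) = 0.147873
x_2 = 0.566000 - (0.147873)·(0.566000 - 0.198000)/(0.147873 - (0.736922)) = 0.658381; f(x_2) = -0.018825
x_3 = 0.658381 - (-0.018825)·(0.658381 - 0.566000)/(-0.018825 - (0.147873)) = 0.647949; f(x_3) = 0.000347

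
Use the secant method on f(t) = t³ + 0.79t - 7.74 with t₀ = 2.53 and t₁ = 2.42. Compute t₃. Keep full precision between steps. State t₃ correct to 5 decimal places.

f(t_0) = 10.452977, f(t_1) = 8.344288
t_2 = 2.420000 - (8.344288)·(2.420000 - 2.530000)/(8.344288 - (10.452977)) = 1.984719; f(t_2) = 1.645957
t_3 = 1.984719 - (1.645957)·(1.984719 - 2.420000)/(1.645957 - (8.344288)) = 1.877759; f(t_3) = 0.364372

1.87776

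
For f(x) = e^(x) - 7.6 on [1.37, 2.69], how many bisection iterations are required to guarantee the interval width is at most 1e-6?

Initial width b − a = 2.69 − 1.37 = 1.320000.
After n steps the width is (b−a)/2^n; need (b−a)/2^n ≤ 1e-6.
So n ≥ log₂(1.320000/1e-6) = log₂(1320000.0000) ≈ 20.3321.
Hence n = 21.

21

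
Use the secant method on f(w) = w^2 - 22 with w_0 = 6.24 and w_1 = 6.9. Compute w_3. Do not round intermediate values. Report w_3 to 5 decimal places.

Secant update: w_(k+1) = w_k − f(w_k)·(w_k − w_(k-1))/(f(w_k) − f(w_(k-1))).
f(w_0) = 16.937600, f(w_1) = 25.610000
w_2 = 6.900000 - (25.610000)·(6.900000 - 6.240000)/(25.610000 - (16.937600)) = 4.950989; f(w_2) = 2.512295
w_3 = 4.950989 - (2.512295)·(4.950989 - 6.900000)/(2.512295 - (25.610000)) = 4.738999; f(w_3) = 0.458111

4.73900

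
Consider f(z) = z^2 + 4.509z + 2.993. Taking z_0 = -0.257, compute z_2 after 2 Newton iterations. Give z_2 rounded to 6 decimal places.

-0.806986

Newton update: z ← z − f(z)/f'(z).
f'(z) = 2z + 4.509
z_0 = -0.257000: f = 1.900236, f' = 3.995000 → z_1 = -0.257000 - (1.900236)/(3.995000) = -0.732654
z_1 = -0.732654: f = 0.226246, f' = 3.043693 → z_2 = -0.732654 - (0.226246)/(3.043693) = -0.806986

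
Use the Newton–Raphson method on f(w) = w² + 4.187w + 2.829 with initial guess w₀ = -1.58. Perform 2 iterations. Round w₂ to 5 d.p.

f'(w) = 2w + 4.187
w_0 = -1.580000: f = -1.290060, f' = 1.027000 → w_1 = -1.580000 - (-1.290060)/(1.027000) = -0.323856
w_1 = -0.323856: f = 1.577898, f' = 3.539288 → w_2 = -0.323856 - (1.577898)/(3.539288) = -0.769679

-0.76968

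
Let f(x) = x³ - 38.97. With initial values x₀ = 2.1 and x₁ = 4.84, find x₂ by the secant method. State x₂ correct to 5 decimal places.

f(x_0) = -29.709000, f(x_1) = 74.409904
x_2 = 4.840000 - (74.409904)·(4.840000 - 2.100000)/(74.409904 - (-29.709000)) = 2.881824; f(x_2) = -15.036712

2.88182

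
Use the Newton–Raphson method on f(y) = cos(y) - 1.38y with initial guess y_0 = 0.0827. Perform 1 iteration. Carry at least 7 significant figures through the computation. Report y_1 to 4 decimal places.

Newton update: y ← y − f(y)/f'(y).
f'(y) = -sin(y) - 1.38
y_0 = 0.082700: f = 0.882456, f' = -1.462606 → y_1 = 0.082700 - (0.882456)/(-1.462606) = 0.686045

0.6860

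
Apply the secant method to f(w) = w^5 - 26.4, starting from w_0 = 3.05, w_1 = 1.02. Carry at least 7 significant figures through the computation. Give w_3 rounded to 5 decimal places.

4.21308

f(w_0) = 237.536344, f(w_1) = -25.295919
w_2 = 1.020000 - (-25.295919)·(1.020000 - 3.050000)/(-25.295919 - (237.536344)) = 1.215374; f(w_2) = -23.748140
w_3 = 1.215374 - (-23.748140)·(1.215374 - 1.020000)/(-23.748140 - (-25.295919)) = 4.213077; f(w_3) = 1300.984703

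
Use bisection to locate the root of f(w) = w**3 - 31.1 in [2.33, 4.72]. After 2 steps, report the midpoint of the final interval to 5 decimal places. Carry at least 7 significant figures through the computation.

f(2.330000) = -18.450663, f(4.720000) = 74.054048 (opposite signs)
step 1: m = 3.525000, f(m) = 12.700328 > 0 → root in [2.330000, 3.525000]
step 2: m = 2.927500, f(m) = -6.010575 < 0 → root in [2.927500, 3.525000]
Midpoint of [2.927500, 3.525000] = 3.226250

3.22625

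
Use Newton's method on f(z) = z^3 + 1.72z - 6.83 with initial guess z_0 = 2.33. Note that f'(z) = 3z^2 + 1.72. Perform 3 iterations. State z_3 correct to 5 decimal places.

1.59821

z_0 = 2.330000: f = 9.826937, f' = 18.006700 → z_1 = 2.330000 - (9.826937)/(18.006700) = 1.784262
z_1 = 1.784262: f = 1.919293, f' = 11.270775 → z_2 = 1.784262 - (1.919293)/(11.270775) = 1.613973
z_2 = 1.613973: f = 0.150284, f' = 9.534725 → z_3 = 1.613973 - (0.150284)/(9.534725) = 1.598211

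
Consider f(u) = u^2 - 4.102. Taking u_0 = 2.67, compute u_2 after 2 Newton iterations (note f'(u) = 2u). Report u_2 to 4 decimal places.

2.0268

u_0 = 2.670000: f = 3.026900, f' = 5.340000 → u_1 = 2.670000 - (3.026900)/(5.340000) = 2.103165
u_1 = 2.103165: f = 0.321302, f' = 4.206330 → u_2 = 2.103165 - (0.321302)/(4.206330) = 2.026779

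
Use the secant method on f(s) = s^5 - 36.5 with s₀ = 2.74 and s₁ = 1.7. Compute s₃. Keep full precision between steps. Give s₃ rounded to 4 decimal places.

f(s_0) = 117.937518, f(s_1) = -22.301430
s_2 = 1.700000 - (-22.301430)·(1.700000 - 2.740000)/(-22.301430 - (117.937518)) = 1.865385; f(s_2) = -13.913810
s_3 = 1.865385 - (-13.913810)·(1.865385 - 1.700000)/(-13.913810 - (-22.301430)) = 2.139735; f(s_3) = 8.353911

2.1397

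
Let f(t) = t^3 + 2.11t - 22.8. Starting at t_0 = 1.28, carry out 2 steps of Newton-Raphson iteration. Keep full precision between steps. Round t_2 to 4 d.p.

f'(t) = 3t^2 + 2.11
t_0 = 1.280000: f = -18.002048, f' = 7.025200 → t_1 = 1.280000 - (-18.002048)/(7.025200) = 3.842496
t_1 = 3.842496: f = 42.041265, f' = 46.404330 → t_2 = 3.842496 - (42.041265)/(46.404330) = 2.936519

2.9365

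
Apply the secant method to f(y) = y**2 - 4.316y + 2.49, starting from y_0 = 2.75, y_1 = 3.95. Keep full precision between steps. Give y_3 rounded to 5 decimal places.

3.61805

f(y_0) = -1.816500, f(y_1) = 1.044300
y_2 = 3.950000 - (1.044300)·(3.950000 - 2.750000)/(1.044300 - (-1.816500)) = 3.511955; f(y_2) = -0.333771
y_3 = 3.511955 - (-0.333771)·(3.511955 - 3.950000)/(-0.333771 - (1.044300)) = 3.618050; f(y_3) = -0.035218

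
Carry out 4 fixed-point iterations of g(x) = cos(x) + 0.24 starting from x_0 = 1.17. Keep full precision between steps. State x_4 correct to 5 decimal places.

0.97890

x_1 = g(1.170000) = 0.630152
x_2 = g(0.630152) = 1.047938
x_3 = g(1.047938) = 0.739358
x_4 = g(0.739358) = 0.978901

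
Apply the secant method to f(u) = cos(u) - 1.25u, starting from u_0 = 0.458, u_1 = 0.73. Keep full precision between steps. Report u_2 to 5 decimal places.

0.63745

Secant update: u_(k+1) = u_k − f(u_k)·(u_k − u_(k-1))/(f(u_k) − f(u_(k-1))).
f(u_0) = 0.324439, f(u_1) = -0.167326
u_2 = 0.730000 - (-0.167326)·(0.730000 - 0.458000)/(-0.167326 - (0.324439)) = 0.637450; f(u_2) = 0.006803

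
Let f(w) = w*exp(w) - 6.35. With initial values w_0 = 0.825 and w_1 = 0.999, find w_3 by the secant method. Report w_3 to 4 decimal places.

Secant update: w_(k+1) = w_k − f(w_k)·(w_k − w_(k-1))/(f(w_k) − f(w_(k-1))).
f(w_0) = -4.467448, f(w_1) = -3.637151
w_2 = 0.999000 - (-3.637151)·(0.999000 - 0.825000)/(-3.637151 - (-4.467448)) = 1.761214; f(w_2) = 3.899375
w_3 = 1.761214 - (3.899375)·(1.761214 - 0.999000)/(3.899375 - (-3.637151)) = 1.366847; f(w_3) = -0.987914

1.3668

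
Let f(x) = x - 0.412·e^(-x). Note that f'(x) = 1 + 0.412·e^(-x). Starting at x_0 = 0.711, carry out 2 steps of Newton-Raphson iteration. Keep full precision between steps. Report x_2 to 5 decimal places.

x_0 = 0.711000: f = 0.508645, f' = 1.202355 → x_1 = 0.711000 - (0.508645)/(1.202355) = 0.287959
x_1 = 0.287959: f = -0.020955, f' = 1.308914 → x_2 = 0.287959 - (-0.020955)/(1.308914) = 0.303969

0.30397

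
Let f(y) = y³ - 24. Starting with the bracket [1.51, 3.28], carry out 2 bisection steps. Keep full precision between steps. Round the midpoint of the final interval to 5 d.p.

f(1.510000) = -20.557049, f(3.280000) = 11.287552 (opposite signs)
step 1: m = 2.395000, f(m) = -10.262220 < 0 → root in [2.395000, 3.280000]
step 2: m = 2.837500, f(m) = -1.154135 < 0 → root in [2.837500, 3.280000]
Midpoint of [2.837500, 3.280000] = 3.058750

3.05875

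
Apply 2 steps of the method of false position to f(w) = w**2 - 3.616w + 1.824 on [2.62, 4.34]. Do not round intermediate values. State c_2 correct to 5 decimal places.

f(2.620000) = -0.785520, f(4.340000) = 4.966160
step 1: c = 2.854904, f(c) = -0.348855 < 0 → new bracket [2.854904, 4.340000]
step 2: c = 2.952380, f(c) = -0.135259 < 0 → new bracket [2.952380, 4.340000]

2.95238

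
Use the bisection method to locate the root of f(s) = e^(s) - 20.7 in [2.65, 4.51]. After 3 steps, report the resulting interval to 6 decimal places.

f(2.650000) = -6.545961, f(4.510000) = 70.221819 (opposite signs)
step 1: m = 3.580000, f(m) = 15.173541 > 0 → root in [2.650000, 3.580000]
step 2: m = 3.115000, f(m) = 1.833430 > 0 → root in [2.650000, 3.115000]
step 3: m = 2.882500, f(m) = -2.841135 < 0 → root in [2.882500, 3.115000]

[2.882500, 3.115000]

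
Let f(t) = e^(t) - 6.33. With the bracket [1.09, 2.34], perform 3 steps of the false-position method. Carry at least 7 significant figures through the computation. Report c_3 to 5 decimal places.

False-position update: c = (a·f(b) − b·f(a))/(f(b) − f(a)); replace the endpoint whose sign matches f(c).
f(1.090000) = -3.355726, f(2.340000) = 4.051237
step 1: c = 1.656313, f(c) = -1.090046 < 0 → new bracket [1.656313, 2.340000]
step 2: c = 1.801267, f(c) = -0.272683 < 0 → new bracket [1.801267, 2.340000]
step 3: c = 1.835242, f(c) = -0.063352 < 0 → new bracket [1.835242, 2.340000]

1.83524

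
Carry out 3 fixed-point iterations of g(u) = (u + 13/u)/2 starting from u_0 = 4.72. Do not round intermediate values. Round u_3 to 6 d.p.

3.605552

u_1 = g(4.720000) = 3.737119
u_2 = g(3.737119) = 3.607867
u_3 = g(3.607867) = 3.605552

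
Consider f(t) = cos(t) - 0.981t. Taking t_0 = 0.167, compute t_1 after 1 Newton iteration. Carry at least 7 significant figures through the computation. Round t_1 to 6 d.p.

f'(t) = -sin(t) - 0.981
t_0 = 0.167000: f = 0.822261, f' = -1.147225 → t_1 = 0.167000 - (0.822261)/(-1.147225) = 0.883739

0.883739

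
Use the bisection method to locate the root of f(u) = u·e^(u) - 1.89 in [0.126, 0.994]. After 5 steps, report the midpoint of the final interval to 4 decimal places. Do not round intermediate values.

0.8177

f(0.126000) = -1.747080, f(0.994000) = 0.795809 (opposite signs)
step 1: m = 0.560000, f(m) = -0.909623 < 0 → root in [0.560000, 0.994000]
step 2: m = 0.777000, f(m) = -0.200073 < 0 → root in [0.777000, 0.994000]
step 3: m = 0.885500, f(m) = 0.256626 > 0 → root in [0.777000, 0.885500]
step 4: m = 0.831250, f(m) = 0.018706 > 0 → root in [0.777000, 0.831250]
step 5: m = 0.804125, f(m) = -0.092990 < 0 → root in [0.804125, 0.831250]
Midpoint of [0.804125, 0.831250] = 0.817688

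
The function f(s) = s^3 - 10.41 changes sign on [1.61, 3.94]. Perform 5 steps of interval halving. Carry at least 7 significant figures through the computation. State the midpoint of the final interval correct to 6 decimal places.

2.156094

f(1.610000) = -6.236719, f(3.940000) = 50.752984 (opposite signs)
step 1: m = 2.775000, f(m) = 10.959234 > 0 → root in [1.610000, 2.775000]
step 2: m = 2.192500, f(m) = 0.129471 > 0 → root in [1.610000, 2.192500]
step 3: m = 1.901250, f(m) = -3.537454 < 0 → root in [1.901250, 2.192500]
step 4: m = 2.046875, f(m) = -1.834213 < 0 → root in [2.046875, 2.192500]
step 5: m = 2.119687, f(m) = -0.886085 < 0 → root in [2.119687, 2.192500]
Midpoint of [2.119687, 2.192500] = 2.156094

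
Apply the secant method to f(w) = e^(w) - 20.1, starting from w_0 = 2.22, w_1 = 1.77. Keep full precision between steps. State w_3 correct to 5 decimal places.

f(w_0) = -10.892669, f(w_1) = -14.229147
w_2 = 1.770000 - (-14.229147)·(1.770000 - 2.220000)/(-14.229147 - (-10.892669)) = 3.689125; f(w_2) = 19.909806
w_3 = 3.689125 - (19.909806)·(3.689125 - 1.770000)/(19.909806 - (-14.229147)) = 2.569893; f(w_3) = -7.035575

2.56989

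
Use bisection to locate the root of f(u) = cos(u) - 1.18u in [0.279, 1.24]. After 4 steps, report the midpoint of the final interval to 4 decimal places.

f(0.279000) = 0.632111, f(1.240000) = -1.138404 (opposite signs)
step 1: m = 0.759500, f(m) = -0.171030 < 0 → root in [0.279000, 0.759500]
step 2: m = 0.519250, f(m) = 0.255477 > 0 → root in [0.519250, 0.759500]
step 3: m = 0.639375, f(m) = 0.048006 > 0 → root in [0.639375, 0.759500]
step 4: m = 0.699438, f(m) = -0.060132 < 0 → root in [0.639375, 0.699438]
Midpoint of [0.639375, 0.699438] = 0.669406

0.6694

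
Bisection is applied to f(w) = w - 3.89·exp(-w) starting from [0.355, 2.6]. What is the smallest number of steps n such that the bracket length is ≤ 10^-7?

25

Initial width b − a = 2.6 − 0.355 = 2.245000.
After n steps the width is (b−a)/2^n; need (b−a)/2^n ≤ 10^-7.
So n ≥ log₂(2.245000/10^-7) = log₂(22450000.0000) ≈ 24.4202.
Hence n = 25.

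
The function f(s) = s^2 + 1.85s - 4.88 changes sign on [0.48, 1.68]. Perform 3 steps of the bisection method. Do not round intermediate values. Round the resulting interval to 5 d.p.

f(0.480000) = -3.761600, f(1.680000) = 1.050400 (opposite signs)
step 1: m = 1.080000, f(m) = -1.715600 < 0 → root in [1.080000, 1.680000]
step 2: m = 1.380000, f(m) = -0.422600 < 0 → root in [1.380000, 1.680000]
step 3: m = 1.530000, f(m) = 0.291400 > 0 → root in [1.380000, 1.530000]

[1.38000, 1.53000]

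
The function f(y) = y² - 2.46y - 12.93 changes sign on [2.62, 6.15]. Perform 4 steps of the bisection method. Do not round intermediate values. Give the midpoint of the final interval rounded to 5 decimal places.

4.93656

f(2.620000) = -12.510800, f(6.150000) = 9.763500 (opposite signs)
step 1: m = 4.385000, f(m) = -4.488875 < 0 → root in [4.385000, 6.150000]
step 2: m = 5.267500, f(m) = 1.858506 > 0 → root in [4.385000, 5.267500]
step 3: m = 4.826250, f(m) = -1.509886 < 0 → root in [4.826250, 5.267500]
step 4: m = 5.046875, f(m) = 0.125635 > 0 → root in [4.826250, 5.046875]
Midpoint of [4.826250, 5.046875] = 4.936562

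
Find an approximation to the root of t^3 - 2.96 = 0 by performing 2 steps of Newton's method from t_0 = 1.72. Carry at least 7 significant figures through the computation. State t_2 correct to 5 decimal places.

f'(t) = 3t^2
t_0 = 1.720000: f = 2.128448, f' = 8.875200 → t_1 = 1.720000 - (2.128448)/(8.875200) = 1.480180
t_1 = 1.480180: f = 0.282977, f' = 6.572801 → t_2 = 1.480180 - (0.282977)/(6.572801) = 1.437128

1.43713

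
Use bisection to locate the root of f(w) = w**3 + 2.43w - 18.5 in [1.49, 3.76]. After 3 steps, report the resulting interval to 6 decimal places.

[2.057500, 2.341250]

f(1.490000) = -11.571351, f(3.760000) = 43.794176 (opposite signs)
step 1: m = 2.625000, f(m) = 5.966641 > 0 → root in [1.490000, 2.625000]
step 2: m = 2.057500, f(m) = -4.790247 < 0 → root in [2.057500, 2.625000]
step 3: m = 2.341250, f(m) = 0.022686 > 0 → root in [2.057500, 2.341250]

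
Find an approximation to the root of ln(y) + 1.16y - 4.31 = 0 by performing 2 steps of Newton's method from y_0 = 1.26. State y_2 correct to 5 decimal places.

2.81913

f'(y) = 1/y + 1.16
y_0 = 1.260000: f = -2.617288, f' = 1.953651 → y_1 = 1.260000 - (-2.617288)/(1.953651) = 2.599691
y_1 = 2.599691: f = -0.338966, f' = 1.544661 → y_2 = 2.599691 - (-0.338966)/(1.544661) = 2.819135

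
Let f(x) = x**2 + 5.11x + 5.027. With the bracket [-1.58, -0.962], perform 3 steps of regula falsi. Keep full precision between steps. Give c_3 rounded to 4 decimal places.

-1.3305

f(-1.580000) = -0.550400, f(-0.962000) = 1.036624
step 1: c = -1.365670, f(c) = -0.086519 < 0 → new bracket [-1.365670, -0.962000]
step 2: c = -1.334574, f(c) = -0.011585 < 0 → new bracket [-1.334574, -0.962000]
step 3: c = -1.330456, f(c) = -0.001517 < 0 → new bracket [-1.330456, -0.962000]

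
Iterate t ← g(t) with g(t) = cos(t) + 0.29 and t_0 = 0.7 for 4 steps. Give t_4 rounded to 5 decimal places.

t_1 = g(0.700000) = 1.054842
t_2 = g(1.054842) = 0.783365
t_3 = g(0.783365) = 0.998543
t_4 = g(0.998543) = 0.831528

0.83153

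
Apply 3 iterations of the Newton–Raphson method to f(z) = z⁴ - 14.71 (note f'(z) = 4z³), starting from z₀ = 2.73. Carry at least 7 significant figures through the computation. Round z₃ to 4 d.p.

z_0 = 2.730000: f = 40.835718, f' = 81.385668 → z_1 = 2.730000 - (40.835718)/(81.385668) = 2.228244
z_1 = 2.228244: f = 9.941949, f' = 44.253583 → z_2 = 2.228244 - (9.941949)/(44.253583) = 2.003586
z_2 = 2.003586: f = 1.405052, f' = 32.172424 → z_3 = 2.003586 - (1.405052)/(32.172424) = 1.959913

1.9599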